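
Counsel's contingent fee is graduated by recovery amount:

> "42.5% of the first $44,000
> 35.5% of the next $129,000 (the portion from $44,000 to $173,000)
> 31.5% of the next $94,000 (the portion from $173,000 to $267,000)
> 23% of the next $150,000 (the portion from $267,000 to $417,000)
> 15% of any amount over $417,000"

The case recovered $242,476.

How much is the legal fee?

First $44,000 at 42.5% = $18,700.00
Next $129,000 at 35.5% = $45,795.00
Remaining $69,476 at 31.5% = $21,884.94
Fee: $18,700.00 + $45,795.00 + $21,884.94 = $86,379.94

$86,379.94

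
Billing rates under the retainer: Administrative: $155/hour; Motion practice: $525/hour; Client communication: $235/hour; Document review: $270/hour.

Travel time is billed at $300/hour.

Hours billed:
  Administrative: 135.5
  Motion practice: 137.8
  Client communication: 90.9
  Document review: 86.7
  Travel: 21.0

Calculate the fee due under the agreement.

Administrative: 135.5 × $155 = $21,002.50
Motion practice: 137.8 × $525 = $72,345.00
Client communication: 90.9 × $235 = $21,361.50
Document review: 86.7 × $270 = $23,409.00
Subtotal: $21,002.50 + $72,345.00 + $21,361.50 + $23,409.00 = $138,118.00
Travel: 21.0 × $300 = $6,300.00
Total: $138,118.00 + $6,300.00 = $144,418.00

$144,418.00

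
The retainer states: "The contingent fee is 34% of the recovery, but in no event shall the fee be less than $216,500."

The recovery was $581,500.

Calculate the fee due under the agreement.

34% of $581,500 = $197,710.00
That is below the $216,500 minimum, so the minimum applies.

$216,500.00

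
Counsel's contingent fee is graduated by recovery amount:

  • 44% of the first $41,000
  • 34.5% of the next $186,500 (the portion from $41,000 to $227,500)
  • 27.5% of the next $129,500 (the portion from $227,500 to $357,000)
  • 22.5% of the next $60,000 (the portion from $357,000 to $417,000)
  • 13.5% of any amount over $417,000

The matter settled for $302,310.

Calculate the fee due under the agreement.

$102,955.25

First $41,000 at 44% = $18,040.00
Next $186,500 at 34.5% = $64,342.50
Remaining $74,810 at 27.5% = $20,572.75
Fee: $18,040.00 + $64,342.50 + $20,572.75 = $102,955.25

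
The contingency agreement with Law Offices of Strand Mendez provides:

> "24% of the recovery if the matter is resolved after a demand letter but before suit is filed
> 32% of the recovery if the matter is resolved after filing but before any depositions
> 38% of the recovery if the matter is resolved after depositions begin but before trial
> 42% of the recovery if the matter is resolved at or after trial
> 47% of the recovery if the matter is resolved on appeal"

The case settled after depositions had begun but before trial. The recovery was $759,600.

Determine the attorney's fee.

The matter settled after depositions had begun but before trial, so the 38% rate applies.
$759,600 × 38% = $288,648.00

$288,648.00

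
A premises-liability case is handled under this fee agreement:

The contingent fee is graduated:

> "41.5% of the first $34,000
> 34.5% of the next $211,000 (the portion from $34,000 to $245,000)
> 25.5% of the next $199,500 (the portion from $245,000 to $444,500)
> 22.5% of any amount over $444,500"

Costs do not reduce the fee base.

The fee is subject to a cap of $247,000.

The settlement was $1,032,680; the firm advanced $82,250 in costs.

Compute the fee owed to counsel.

Fee base is the gross recovery, $1,032,680; costs are reimbursed separately.
First $34,000 at 41.5% = $14,110.00
Next $211,000 at 34.5% = $72,795.00
Next $199,500 at 25.5% = $50,872.50
Remaining $588,180 at 22.5% = $132,340.50
Fee: $14,110.00 + $72,795.00 + $50,872.50 + $132,340.50 = $270,118.00
$270,118.00 exceeds the $247,000 cap, so the fee is capped at $247,000.00.

$247,000.00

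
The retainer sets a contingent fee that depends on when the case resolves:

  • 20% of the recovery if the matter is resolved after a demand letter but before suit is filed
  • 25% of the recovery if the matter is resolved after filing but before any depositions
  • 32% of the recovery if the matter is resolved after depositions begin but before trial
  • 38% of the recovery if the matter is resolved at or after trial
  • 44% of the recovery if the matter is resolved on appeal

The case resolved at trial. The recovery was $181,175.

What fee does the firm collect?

The matter resolved at trial, so the 38% rate applies.
$181,175 × 38% = $68,846.50

$68,846.50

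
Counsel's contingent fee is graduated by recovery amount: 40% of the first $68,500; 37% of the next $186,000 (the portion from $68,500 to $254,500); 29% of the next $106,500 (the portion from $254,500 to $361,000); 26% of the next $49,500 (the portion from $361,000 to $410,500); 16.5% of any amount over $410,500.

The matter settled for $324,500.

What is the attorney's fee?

$116,520.00

First $68,500 at 40% = $27,400.00
Next $186,000 at 37% = $68,820.00
Remaining $70,000 at 29% = $20,300.00
Fee: $27,400.00 + $68,820.00 + $20,300.00 = $116,520.00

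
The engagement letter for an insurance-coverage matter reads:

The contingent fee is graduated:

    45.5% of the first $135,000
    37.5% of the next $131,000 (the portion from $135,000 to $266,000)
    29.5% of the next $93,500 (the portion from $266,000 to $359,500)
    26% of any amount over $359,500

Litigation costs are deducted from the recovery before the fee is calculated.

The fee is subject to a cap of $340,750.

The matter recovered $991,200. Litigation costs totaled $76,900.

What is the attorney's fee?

$282,380.50

Fee base (net of costs): $991,200 − $76,900 = $914,300
First $135,000 at 45.5% = $61,425.00
Next $131,000 at 37.5% = $49,125.00
Next $93,500 at 29.5% = $27,582.50
Remaining $554,800 at 26% = $144,248.00
Fee: $61,425.00 + $49,125.00 + $27,582.50 + $144,248.00 = $282,380.50
$282,380.50 is under the $340,750 cap.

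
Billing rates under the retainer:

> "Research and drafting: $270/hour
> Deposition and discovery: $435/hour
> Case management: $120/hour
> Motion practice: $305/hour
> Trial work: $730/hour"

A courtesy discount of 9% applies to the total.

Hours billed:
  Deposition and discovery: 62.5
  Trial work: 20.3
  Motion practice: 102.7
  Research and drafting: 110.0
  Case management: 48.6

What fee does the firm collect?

$99,064.42

Research and drafting: 110.0 × $270 = $29,700.00
Deposition and discovery: 62.5 × $435 = $27,187.50
Case management: 48.6 × $120 = $5,832.00
Motion practice: 102.7 × $305 = $31,323.50
Trial work: 20.3 × $730 = $14,819.00
Subtotal: $108,862.00
Less 9% discount: −$9,797.58
Total: $108,862.00 − $9,797.58 = $99,064.42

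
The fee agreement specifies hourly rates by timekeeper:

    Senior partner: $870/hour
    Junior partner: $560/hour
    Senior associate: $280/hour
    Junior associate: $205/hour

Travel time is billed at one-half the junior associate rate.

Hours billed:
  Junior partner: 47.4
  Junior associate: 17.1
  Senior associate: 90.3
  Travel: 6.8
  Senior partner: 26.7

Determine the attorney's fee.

Senior partner: 26.7 × $870 = $23,229.00
Junior partner: 47.4 × $560 = $26,544.00
Senior associate: 90.3 × $280 = $25,284.00
Junior associate: 17.1 × $205 = $3,505.50
Subtotal: $23,229.00 + $26,544.00 + $25,284.00 + $3,505.50 = $78,562.50
Travel: 6.8 × ($205 ÷ 2) = 6.8 × $102.50 = $697.00
Total: $78,562.50 + $697.00 = $79,259.50

$79,259.50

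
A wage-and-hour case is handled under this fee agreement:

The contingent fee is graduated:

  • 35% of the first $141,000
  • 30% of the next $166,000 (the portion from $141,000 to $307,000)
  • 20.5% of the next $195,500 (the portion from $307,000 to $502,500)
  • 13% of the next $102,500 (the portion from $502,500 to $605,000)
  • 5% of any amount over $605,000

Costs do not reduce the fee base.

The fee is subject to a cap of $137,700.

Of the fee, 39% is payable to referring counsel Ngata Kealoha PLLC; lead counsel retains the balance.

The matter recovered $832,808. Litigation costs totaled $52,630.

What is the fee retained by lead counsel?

Fee base is the gross recovery, $832,808; costs are reimbursed separately.
First $141,000 at 35% = $49,350.00
Next $166,000 at 30% = $49,800.00
Next $195,500 at 20.5% = $40,077.50
Next $102,500 at 13% = $13,325.00
Remaining $227,808 at 5% = $11,390.40
Fee: $49,350.00 + $49,800.00 + $40,077.50 + $13,325.00 + $11,390.40 = $163,942.90
$163,942.90 exceeds the $137,700 cap, so the fee is capped at $137,700.00.
Referral share: 39% of $137,700.00 = $53,703.00; lead counsel retains $137,700.00 − $53,703.00 = $83,997.00.

$83,997.00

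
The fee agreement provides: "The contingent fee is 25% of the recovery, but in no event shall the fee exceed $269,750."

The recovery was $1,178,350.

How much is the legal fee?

25% of $1,178,350 = $294,587.50
That exceeds the $269,750 cap, so the fee is capped at $269,750.

$269,750.00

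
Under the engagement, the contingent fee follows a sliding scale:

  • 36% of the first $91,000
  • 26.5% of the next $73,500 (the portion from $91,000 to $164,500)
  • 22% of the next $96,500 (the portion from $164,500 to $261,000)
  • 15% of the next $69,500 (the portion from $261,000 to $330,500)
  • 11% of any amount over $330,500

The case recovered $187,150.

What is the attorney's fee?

$57,220.50

First $91,000 at 36% = $32,760.00
Next $73,500 at 26.5% = $19,477.50
Remaining $22,650 at 22% = $4,983.00
Fee: $32,760.00 + $19,477.50 + $4,983.00 = $57,220.50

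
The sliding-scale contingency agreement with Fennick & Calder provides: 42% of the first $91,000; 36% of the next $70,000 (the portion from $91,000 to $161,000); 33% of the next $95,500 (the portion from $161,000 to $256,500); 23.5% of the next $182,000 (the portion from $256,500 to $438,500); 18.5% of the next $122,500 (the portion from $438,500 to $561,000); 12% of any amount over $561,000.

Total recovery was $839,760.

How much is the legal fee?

First $91,000 at 42% = $38,220.00
Next $70,000 at 36% = $25,200.00
Next $95,500 at 33% = $31,515.00
Next $182,000 at 23.5% = $42,770.00
Next $122,500 at 18.5% = $22,662.50
Remaining $278,760 at 12% = $33,451.20
Fee: $38,220.00 + $25,200.00 + $31,515.00 + $42,770.00 + $22,662.50 + $33,451.20 = $193,818.70

$193,818.70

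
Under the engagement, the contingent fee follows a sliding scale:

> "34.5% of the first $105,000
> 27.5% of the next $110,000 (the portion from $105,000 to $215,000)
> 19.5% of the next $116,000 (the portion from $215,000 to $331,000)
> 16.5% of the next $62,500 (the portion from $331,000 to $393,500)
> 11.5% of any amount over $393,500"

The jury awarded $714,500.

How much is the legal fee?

First $105,000 at 34.5% = $36,225.00
Next $110,000 at 27.5% = $30,250.00
Next $116,000 at 19.5% = $22,620.00
Next $62,500 at 16.5% = $10,312.50
Remaining $321,000 at 11.5% = $36,915.00
Fee: $36,225.00 + $30,250.00 + $22,620.00 + $10,312.50 + $36,915.00 = $136,322.50

$136,322.50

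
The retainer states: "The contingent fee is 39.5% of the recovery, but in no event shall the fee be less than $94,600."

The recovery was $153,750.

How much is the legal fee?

39.5% of $153,750 = $60,731.25
That is below the $94,600 minimum, so the minimum applies.

$94,600.00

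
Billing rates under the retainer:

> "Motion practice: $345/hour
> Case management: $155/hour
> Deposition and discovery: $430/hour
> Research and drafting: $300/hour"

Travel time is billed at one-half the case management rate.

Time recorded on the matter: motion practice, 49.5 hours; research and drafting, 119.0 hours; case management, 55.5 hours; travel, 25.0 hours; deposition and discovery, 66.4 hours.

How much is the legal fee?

$91,869.50

Motion practice: 49.5 × $345 = $17,077.50
Case management: 55.5 × $155 = $8,602.50
Deposition and discovery: 66.4 × $430 = $28,552.00
Research and drafting: 119.0 × $300 = $35,700.00
Subtotal: $17,077.50 + $8,602.50 + $28,552.00 + $35,700.00 = $89,932.00
Travel: 25.0 × ($155 ÷ 2) = 25.0 × $77.50 = $1,937.50
Total: $89,932.00 + $1,937.50 = $91,869.50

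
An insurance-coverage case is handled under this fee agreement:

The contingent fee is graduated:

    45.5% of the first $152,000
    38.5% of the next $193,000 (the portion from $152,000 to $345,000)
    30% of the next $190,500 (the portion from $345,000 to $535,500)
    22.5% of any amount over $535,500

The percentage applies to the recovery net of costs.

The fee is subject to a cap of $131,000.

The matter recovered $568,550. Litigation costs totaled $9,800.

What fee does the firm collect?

Fee base (net of costs): $568,550 − $9,800 = $558,750
First $152,000 at 45.5% = $69,160.00
Next $193,000 at 38.5% = $74,305.00
Next $190,500 at 30% = $57,150.00
Remaining $23,250 at 22.5% = $5,231.25
Fee: $69,160.00 + $74,305.00 + $57,150.00 + $5,231.25 = $205,846.25
$205,846.25 exceeds the $131,000 cap, so the fee is capped at $131,000.00.

$131,000.00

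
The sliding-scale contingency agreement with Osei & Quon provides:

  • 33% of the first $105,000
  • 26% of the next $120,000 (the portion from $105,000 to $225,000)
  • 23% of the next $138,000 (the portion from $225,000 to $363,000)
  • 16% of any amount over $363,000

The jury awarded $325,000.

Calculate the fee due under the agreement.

$88,850.00

First $105,000 at 33% = $34,650.00
Next $120,000 at 26% = $31,200.00
Remaining $100,000 at 23% = $23,000.00
Fee: $34,650.00 + $31,200.00 + $23,000.00 = $88,850.00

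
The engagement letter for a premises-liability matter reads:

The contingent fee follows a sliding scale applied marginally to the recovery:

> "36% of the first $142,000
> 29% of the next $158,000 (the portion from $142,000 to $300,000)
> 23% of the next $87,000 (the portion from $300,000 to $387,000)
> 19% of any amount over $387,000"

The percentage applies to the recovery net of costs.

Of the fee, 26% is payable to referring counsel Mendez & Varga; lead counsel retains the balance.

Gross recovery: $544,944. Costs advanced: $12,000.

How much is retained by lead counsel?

Fee base (net of costs): $544,944 − $12,000 = $532,944
First $142,000 at 36% = $51,120.00
Next $158,000 at 29% = $45,820.00
Next $87,000 at 23% = $20,010.00
Remaining $145,944 at 19% = $27,729.36
Fee: $51,120.00 + $45,820.00 + $20,010.00 + $27,729.36 = $144,679.36
Referral share: 26% of $144,679.36 = $37,616.63; lead counsel retains $144,679.36 − $37,616.63 = $107,062.73.

$107,062.73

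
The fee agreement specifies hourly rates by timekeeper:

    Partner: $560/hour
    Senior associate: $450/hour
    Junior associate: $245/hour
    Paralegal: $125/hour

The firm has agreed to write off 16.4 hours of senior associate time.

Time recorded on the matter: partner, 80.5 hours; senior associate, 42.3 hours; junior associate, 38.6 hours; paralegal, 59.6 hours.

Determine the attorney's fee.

Partner: 80.5 × $560 = $45,080.00
Senior associate: 42.3 × $450 = $19,035.00
Junior associate: 38.6 × $245 = $9,457.00
Paralegal: 59.6 × $125 = $7,450.00
Subtotal: $81,022.00
Write-off: 16.4 × $450 = $7,380.00
Total: $81,022.00 − $7,380.00 = $73,642.00

$73,642.00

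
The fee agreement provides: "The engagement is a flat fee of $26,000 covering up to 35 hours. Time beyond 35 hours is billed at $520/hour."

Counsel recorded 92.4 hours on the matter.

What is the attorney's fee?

$55,848.00

Flat fee: $26,000.00
Excess hours: 92.4 − 35 = 57.4
Overrun: 57.4 × $520 = $29,848.00
Total: $26,000.00 + $29,848.00 = $55,848.00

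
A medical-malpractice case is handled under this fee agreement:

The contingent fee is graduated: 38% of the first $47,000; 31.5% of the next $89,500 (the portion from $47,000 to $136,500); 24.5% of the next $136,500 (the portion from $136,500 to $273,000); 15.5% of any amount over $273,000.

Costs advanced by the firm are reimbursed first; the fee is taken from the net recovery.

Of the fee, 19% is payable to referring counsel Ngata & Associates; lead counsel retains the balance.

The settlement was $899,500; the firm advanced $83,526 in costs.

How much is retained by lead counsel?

$132,561.34

Fee base (net of costs): $899,500 − $83,526 = $815,974
First $47,000 at 38% = $17,860.00
Next $89,500 at 31.5% = $28,192.50
Next $136,500 at 24.5% = $33,442.50
Remaining $542,974 at 15.5% = $84,160.97
Fee: $17,860.00 + $28,192.50 + $33,442.50 + $84,160.97 = $163,655.97
Referral share: 19% of $163,655.97 = $31,094.63; lead counsel retains $163,655.97 − $31,094.63 = $132,561.34.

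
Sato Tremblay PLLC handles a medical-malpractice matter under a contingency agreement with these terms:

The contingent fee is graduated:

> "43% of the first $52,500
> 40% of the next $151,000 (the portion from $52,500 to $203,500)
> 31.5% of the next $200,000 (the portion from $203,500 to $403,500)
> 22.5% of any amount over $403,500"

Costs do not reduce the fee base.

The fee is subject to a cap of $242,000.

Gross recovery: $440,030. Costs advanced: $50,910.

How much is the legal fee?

Fee base is the gross recovery, $440,030; costs are reimbursed separately.
First $52,500 at 43% = $22,575.00
Next $151,000 at 40% = $60,400.00
Next $200,000 at 31.5% = $63,000.00
Remaining $36,530 at 22.5% = $8,219.25
Fee: $22,575.00 + $60,400.00 + $63,000.00 + $8,219.25 = $154,194.25
$154,194.25 is under the $242,000 cap.

$154,194.25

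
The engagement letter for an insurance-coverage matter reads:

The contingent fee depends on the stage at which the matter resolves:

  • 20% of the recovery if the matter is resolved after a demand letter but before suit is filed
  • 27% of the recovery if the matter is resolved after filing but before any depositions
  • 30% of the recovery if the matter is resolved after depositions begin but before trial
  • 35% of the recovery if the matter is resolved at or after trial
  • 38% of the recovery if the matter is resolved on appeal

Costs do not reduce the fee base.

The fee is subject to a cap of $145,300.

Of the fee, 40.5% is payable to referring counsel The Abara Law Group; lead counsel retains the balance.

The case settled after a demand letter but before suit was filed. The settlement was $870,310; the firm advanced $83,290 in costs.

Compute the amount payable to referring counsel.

$58,846.50

Fee base is the gross recovery, $870,310; costs are reimbursed separately.
The matter settled after a demand letter but before suit was filed, so the 20% rate applies.
$870,310 × 20% = $174,062.00
$174,062.00 exceeds the $145,300 cap, so the fee is capped at $145,300.00.
Referral share: 40.5% of $145,300.00 = $58,846.50; lead counsel retains $145,300.00 − $58,846.50 = $86,453.50.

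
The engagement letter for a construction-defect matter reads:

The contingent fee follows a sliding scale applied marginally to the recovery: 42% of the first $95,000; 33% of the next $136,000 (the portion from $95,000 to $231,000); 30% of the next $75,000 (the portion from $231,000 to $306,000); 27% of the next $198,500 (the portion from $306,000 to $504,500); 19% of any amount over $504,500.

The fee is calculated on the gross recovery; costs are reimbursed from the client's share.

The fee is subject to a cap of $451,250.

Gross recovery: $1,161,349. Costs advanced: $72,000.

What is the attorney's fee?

Fee base is the gross recovery, $1,161,349; costs are reimbursed separately.
First $95,000 at 42% = $39,900.00
Next $136,000 at 33% = $44,880.00
Next $75,000 at 30% = $22,500.00
Next $198,500 at 27% = $53,595.00
Remaining $656,849 at 19% = $124,801.31
Fee: $39,900.00 + $44,880.00 + $22,500.00 + $53,595.00 + $124,801.31 = $285,676.31
$285,676.31 is under the $451,250 cap.

$285,676.31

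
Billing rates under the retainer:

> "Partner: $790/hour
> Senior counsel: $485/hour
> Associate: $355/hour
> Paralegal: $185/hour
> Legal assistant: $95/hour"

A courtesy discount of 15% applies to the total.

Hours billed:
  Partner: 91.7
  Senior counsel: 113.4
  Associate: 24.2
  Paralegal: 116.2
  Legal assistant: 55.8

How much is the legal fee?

$138,406.35

Partner: 91.7 × $790 = $72,443.00
Senior counsel: 113.4 × $485 = $54,999.00
Associate: 24.2 × $355 = $8,591.00
Paralegal: 116.2 × $185 = $21,497.00
Legal assistant: 55.8 × $95 = $5,301.00
Subtotal: $162,831.00
Less 15% discount: −$24,424.65
Total: $162,831.00 − $24,424.65 = $138,406.35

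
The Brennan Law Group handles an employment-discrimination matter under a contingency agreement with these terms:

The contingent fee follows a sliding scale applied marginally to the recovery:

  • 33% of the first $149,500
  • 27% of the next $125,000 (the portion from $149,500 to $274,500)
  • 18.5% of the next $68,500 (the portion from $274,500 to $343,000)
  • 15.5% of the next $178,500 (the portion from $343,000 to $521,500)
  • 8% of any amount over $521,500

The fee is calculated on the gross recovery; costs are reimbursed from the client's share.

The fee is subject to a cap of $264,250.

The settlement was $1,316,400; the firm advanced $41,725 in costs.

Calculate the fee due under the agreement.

$187,017.00

Fee base is the gross recovery, $1,316,400; costs are reimbursed separately.
First $149,500 at 33% = $49,335.00
Next $125,000 at 27% = $33,750.00
Next $68,500 at 18.5% = $12,672.50
Next $178,500 at 15.5% = $27,667.50
Remaining $794,900 at 8% = $63,592.00
Fee: $49,335.00 + $33,750.00 + $12,672.50 + $27,667.50 + $63,592.00 = $187,017.00
$187,017.00 is under the $264,250 cap.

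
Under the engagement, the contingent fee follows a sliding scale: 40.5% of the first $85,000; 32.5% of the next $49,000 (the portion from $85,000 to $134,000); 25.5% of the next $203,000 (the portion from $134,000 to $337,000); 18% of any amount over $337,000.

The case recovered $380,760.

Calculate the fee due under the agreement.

$109,991.80

First $85,000 at 40.5% = $34,425.00
Next $49,000 at 32.5% = $15,925.00
Next $203,000 at 25.5% = $51,765.00
Remaining $43,760 at 18% = $7,876.80
Fee: $34,425.00 + $15,925.00 + $51,765.00 + $7,876.80 = $109,991.80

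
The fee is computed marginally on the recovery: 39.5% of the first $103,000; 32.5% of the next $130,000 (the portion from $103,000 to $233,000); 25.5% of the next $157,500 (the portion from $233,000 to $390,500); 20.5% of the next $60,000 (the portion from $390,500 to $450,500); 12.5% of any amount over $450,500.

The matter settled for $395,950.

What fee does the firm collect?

$124,214.75

First $103,000 at 39.5% = $40,685.00
Next $130,000 at 32.5% = $42,250.00
Next $157,500 at 25.5% = $40,162.50
Remaining $5,450 at 20.5% = $1,117.25
Fee: $40,685.00 + $42,250.00 + $40,162.50 + $1,117.25 = $124,214.75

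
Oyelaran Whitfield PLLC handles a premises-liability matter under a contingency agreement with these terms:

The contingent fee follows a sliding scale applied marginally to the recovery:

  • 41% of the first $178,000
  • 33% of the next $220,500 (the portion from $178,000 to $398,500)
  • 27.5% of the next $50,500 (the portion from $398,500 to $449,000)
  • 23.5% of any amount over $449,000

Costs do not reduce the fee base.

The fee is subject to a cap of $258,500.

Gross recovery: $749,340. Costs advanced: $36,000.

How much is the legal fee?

Fee base is the gross recovery, $749,340; costs are reimbursed separately.
First $178,000 at 41% = $72,980.00
Next $220,500 at 33% = $72,765.00
Next $50,500 at 27.5% = $13,887.50
Remaining $300,340 at 23.5% = $70,579.90
Fee: $72,980.00 + $72,765.00 + $13,887.50 + $70,579.90 = $230,212.40
$230,212.40 is under the $258,500 cap.

$230,212.40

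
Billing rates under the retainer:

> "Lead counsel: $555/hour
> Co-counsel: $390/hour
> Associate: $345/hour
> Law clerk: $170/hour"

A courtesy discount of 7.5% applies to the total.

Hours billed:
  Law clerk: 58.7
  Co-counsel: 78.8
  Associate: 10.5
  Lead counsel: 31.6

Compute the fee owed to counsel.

Lead counsel: 31.6 × $555 = $17,538.00
Co-counsel: 78.8 × $390 = $30,732.00
Associate: 10.5 × $345 = $3,622.50
Law clerk: 58.7 × $170 = $9,979.00
Subtotal: $61,871.50
Less 7.5% discount: −$4,640.36
Total: $61,871.50 − $4,640.36 = $57,231.14

$57,231.14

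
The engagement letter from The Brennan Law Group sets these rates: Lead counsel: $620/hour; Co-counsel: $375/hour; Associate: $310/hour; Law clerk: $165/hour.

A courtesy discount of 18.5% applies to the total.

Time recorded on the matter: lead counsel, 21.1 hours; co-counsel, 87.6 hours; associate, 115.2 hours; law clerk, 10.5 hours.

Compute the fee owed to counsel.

$67,951.85

Lead counsel: 21.1 × $620 = $13,082.00
Co-counsel: 87.6 × $375 = $32,850.00
Associate: 115.2 × $310 = $35,712.00
Law clerk: 10.5 × $165 = $1,732.50
Subtotal: $83,376.50
Less 18.5% discount: −$15,424.65
Total: $83,376.50 − $15,424.65 = $67,951.85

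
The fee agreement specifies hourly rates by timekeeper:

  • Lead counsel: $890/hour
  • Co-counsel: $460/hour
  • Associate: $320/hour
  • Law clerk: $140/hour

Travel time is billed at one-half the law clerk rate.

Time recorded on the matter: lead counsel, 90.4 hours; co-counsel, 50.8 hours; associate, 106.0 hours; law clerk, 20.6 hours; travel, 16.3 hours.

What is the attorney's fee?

Lead counsel: 90.4 × $890 = $80,456.00
Co-counsel: 50.8 × $460 = $23,368.00
Associate: 106.0 × $320 = $33,920.00
Law clerk: 20.6 × $140 = $2,884.00
Subtotal: $80,456.00 + $23,368.00 + $33,920.00 + $2,884.00 = $140,628.00
Travel: 16.3 × ($140 ÷ 2) = 16.3 × $70.00 = $1,141.00
Total: $140,628.00 + $1,141.00 = $141,769.00

$141,769.00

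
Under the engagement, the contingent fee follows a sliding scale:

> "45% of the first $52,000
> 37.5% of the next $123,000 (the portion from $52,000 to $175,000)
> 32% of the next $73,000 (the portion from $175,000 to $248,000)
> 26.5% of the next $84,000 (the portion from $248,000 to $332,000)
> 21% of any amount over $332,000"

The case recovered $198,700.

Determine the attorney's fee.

$77,109.00

First $52,000 at 45% = $23,400.00
Next $123,000 at 37.5% = $46,125.00
Remaining $23,700 at 32% = $7,584.00
Fee: $23,400.00 + $46,125.00 + $7,584.00 = $77,109.00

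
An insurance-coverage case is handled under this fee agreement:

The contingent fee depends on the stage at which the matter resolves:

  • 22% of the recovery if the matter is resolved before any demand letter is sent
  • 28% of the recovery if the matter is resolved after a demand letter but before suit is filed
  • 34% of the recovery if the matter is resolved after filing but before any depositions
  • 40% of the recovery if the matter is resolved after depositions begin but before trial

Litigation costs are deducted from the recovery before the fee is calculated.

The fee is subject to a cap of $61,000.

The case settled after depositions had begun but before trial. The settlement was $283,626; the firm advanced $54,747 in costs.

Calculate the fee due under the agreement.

Fee base (net of costs): $283,626 − $54,747 = $228,879
The matter settled after depositions had begun but before trial, so the 40% rate applies.
$228,879 × 40% = $91,551.60
$91,551.60 exceeds the $61,000 cap, so the fee is capped at $61,000.00.

$61,000.00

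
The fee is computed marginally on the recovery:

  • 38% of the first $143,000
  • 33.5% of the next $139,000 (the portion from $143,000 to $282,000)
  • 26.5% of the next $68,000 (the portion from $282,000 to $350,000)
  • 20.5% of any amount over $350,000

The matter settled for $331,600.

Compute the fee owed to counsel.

$114,049.00

First $143,000 at 38% = $54,340.00
Next $139,000 at 33.5% = $46,565.00
Remaining $49,600 at 26.5% = $13,144.00
Fee: $54,340.00 + $46,565.00 + $13,144.00 = $114,049.00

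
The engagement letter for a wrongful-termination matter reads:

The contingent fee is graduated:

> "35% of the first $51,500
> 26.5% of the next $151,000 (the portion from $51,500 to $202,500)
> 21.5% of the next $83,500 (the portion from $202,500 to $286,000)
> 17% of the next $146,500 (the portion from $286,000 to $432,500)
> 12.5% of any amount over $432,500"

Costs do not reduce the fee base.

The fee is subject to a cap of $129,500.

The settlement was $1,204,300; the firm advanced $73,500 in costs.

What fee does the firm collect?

$129,500.00

Fee base is the gross recovery, $1,204,300; costs are reimbursed separately.
First $51,500 at 35% = $18,025.00
Next $151,000 at 26.5% = $40,015.00
Next $83,500 at 21.5% = $17,952.50
Next $146,500 at 17% = $24,905.00
Remaining $771,800 at 12.5% = $96,475.00
Fee: $18,025.00 + $40,015.00 + $17,952.50 + $24,905.00 + $96,475.00 = $197,372.50
$197,372.50 exceeds the $129,500 cap, so the fee is capped at $129,500.00.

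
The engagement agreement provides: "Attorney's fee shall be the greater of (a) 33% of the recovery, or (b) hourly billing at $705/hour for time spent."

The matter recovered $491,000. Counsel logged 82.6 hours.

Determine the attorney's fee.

$162,030.00

(a) 33% of $491,000 = $162,030.00
(b) 82.6 × $705 = $58,233.00
The greater is (a): $162,030.00.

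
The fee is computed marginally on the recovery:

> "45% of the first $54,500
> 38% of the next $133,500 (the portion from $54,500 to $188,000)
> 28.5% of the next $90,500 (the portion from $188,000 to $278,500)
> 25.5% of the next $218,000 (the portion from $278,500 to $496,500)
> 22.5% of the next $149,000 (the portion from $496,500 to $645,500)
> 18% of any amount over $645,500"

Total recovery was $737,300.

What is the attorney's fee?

First $54,500 at 45% = $24,525.00
Next $133,500 at 38% = $50,730.00
Next $90,500 at 28.5% = $25,792.50
Next $218,000 at 25.5% = $55,590.00
Next $149,000 at 22.5% = $33,525.00
Remaining $91,800 at 18% = $16,524.00
Fee: $24,525.00 + $50,730.00 + $25,792.50 + $55,590.00 + $33,525.00 + $16,524.00 = $206,686.50

$206,686.50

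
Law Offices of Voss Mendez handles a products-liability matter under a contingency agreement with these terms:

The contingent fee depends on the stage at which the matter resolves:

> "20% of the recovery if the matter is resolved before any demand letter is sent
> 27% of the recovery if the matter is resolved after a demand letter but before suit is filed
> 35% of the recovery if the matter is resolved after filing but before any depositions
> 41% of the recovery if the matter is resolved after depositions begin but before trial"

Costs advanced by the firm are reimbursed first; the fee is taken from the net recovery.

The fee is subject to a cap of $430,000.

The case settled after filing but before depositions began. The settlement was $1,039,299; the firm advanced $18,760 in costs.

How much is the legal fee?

Fee base (net of costs): $1,039,299 − $18,760 = $1,020,539
The matter settled after filing but before depositions began, so the 35% rate applies.
$1,020,539 × 35% = $357,188.65
$357,188.65 is under the $430,000 cap.

$357,188.65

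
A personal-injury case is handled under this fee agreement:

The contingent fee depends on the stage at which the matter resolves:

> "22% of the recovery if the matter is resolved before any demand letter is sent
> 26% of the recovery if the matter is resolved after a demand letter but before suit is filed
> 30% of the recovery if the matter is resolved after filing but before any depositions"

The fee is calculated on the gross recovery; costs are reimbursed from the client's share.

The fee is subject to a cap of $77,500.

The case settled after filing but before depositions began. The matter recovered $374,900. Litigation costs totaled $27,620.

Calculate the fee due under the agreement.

$77,500.00

Fee base is the gross recovery, $374,900; costs are reimbursed separately.
The matter settled after filing but before depositions began, so the 30% rate applies.
$374,900 × 30% = $112,470.00
$112,470.00 exceeds the $77,500 cap, so the fee is capped at $77,500.00.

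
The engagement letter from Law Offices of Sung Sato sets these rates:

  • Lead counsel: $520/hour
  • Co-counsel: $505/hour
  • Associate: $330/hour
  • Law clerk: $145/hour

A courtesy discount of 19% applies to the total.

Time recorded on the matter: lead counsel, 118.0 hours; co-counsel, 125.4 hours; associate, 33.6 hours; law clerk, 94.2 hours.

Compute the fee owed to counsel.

$121,041.54

Lead counsel: 118.0 × $520 = $61,360.00
Co-counsel: 125.4 × $505 = $63,327.00
Associate: 33.6 × $330 = $11,088.00
Law clerk: 94.2 × $145 = $13,659.00
Subtotal: $149,434.00
Less 19% discount: −$28,392.46
Total: $149,434.00 − $28,392.46 = $121,041.54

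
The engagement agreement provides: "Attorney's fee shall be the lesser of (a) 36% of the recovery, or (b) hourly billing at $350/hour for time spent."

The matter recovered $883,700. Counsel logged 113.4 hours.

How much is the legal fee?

$39,690.00

(a) 36% of $883,700 = $318,132.00
(b) 113.4 × $350 = $39,690.00
The lesser is (b): $39,690.00.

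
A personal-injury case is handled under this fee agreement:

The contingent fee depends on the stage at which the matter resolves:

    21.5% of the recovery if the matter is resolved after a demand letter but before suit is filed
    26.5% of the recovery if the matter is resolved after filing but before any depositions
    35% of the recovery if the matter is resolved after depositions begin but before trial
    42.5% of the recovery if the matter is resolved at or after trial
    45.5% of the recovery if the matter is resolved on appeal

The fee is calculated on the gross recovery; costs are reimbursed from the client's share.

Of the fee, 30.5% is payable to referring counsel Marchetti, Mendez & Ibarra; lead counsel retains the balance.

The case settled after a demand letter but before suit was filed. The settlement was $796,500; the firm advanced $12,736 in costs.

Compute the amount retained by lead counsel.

$119,017.01

Fee base is the gross recovery, $796,500; costs are reimbursed separately.
The matter settled after a demand letter but before suit was filed, so the 21.5% rate applies.
$796,500 × 21.5% = $171,247.50
Referral share: 30.5% of $171,247.50 = $52,230.49; lead counsel retains $171,247.50 − $52,230.49 = $119,017.01.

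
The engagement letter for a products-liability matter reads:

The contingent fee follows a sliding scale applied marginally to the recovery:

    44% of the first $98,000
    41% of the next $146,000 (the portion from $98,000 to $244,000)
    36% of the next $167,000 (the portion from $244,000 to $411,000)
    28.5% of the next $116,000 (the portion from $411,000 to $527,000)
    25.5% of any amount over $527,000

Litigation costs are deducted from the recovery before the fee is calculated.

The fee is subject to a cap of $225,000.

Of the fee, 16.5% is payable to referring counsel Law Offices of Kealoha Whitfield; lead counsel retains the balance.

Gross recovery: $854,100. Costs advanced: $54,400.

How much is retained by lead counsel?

Fee base (net of costs): $854,100 − $54,400 = $799,700
First $98,000 at 44% = $43,120.00
Next $146,000 at 41% = $59,860.00
Next $167,000 at 36% = $60,120.00
Next $116,000 at 28.5% = $33,060.00
Remaining $272,700 at 25.5% = $69,538.50
Fee: $43,120.00 + $59,860.00 + $60,120.00 + $33,060.00 + $69,538.50 = $265,698.50
$265,698.50 exceeds the $225,000 cap, so the fee is capped at $225,000.00.
Referral share: 16.5% of $225,000.00 = $37,125.00; lead counsel retains $225,000.00 − $37,125.00 = $187,875.00.

$187,875.00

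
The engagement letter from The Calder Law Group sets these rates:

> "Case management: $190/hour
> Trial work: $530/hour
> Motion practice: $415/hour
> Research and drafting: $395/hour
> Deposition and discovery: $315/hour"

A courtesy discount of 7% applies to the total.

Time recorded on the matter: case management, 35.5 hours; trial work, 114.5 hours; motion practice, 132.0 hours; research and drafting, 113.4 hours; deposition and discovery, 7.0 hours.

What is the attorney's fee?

$157,363.44

Case management: 35.5 × $190 = $6,745.00
Trial work: 114.5 × $530 = $60,685.00
Motion practice: 132.0 × $415 = $54,780.00
Research and drafting: 113.4 × $395 = $44,793.00
Deposition and discovery: 7.0 × $315 = $2,205.00
Subtotal: $169,208.00
Less 7% discount: −$11,844.56
Total: $169,208.00 − $11,844.56 = $157,363.44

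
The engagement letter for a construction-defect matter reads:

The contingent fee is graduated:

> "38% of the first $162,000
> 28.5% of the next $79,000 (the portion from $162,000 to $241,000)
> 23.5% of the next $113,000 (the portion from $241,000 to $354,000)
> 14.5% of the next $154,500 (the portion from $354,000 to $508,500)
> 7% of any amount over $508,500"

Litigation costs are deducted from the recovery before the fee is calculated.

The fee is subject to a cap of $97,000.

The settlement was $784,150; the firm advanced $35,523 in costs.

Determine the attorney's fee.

Fee base (net of costs): $784,150 − $35,523 = $748,627
First $162,000 at 38% = $61,560.00
Next $79,000 at 28.5% = $22,515.00
Next $113,000 at 23.5% = $26,555.00
Next $154,500 at 14.5% = $22,402.50
Remaining $240,127 at 7% = $16,808.89
Fee: $61,560.00 + $22,515.00 + $26,555.00 + $22,402.50 + $16,808.89 = $149,841.39
$149,841.39 exceeds the $97,000 cap, so the fee is capped at $97,000.00.

$97,000.00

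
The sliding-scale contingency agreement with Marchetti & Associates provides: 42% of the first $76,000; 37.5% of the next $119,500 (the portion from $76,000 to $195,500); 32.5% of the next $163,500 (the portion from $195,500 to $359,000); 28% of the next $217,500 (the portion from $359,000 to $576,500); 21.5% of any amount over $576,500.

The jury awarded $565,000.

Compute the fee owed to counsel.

$187,550.00

First $76,000 at 42% = $31,920.00
Next $119,500 at 37.5% = $44,812.50
Next $163,500 at 32.5% = $53,137.50
Remaining $206,000 at 28% = $57,680.00
Fee: $31,920.00 + $44,812.50 + $53,137.50 + $57,680.00 = $187,550.00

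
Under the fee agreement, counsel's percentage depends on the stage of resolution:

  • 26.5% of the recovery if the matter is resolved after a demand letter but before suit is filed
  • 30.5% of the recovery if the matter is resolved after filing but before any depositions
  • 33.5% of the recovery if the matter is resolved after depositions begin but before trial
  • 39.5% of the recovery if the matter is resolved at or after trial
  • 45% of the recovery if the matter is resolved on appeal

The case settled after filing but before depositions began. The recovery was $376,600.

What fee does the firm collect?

$114,863.00

The matter settled after filing but before depositions began, so the 30.5% rate applies.
$376,600 × 30.5% = $114,863.00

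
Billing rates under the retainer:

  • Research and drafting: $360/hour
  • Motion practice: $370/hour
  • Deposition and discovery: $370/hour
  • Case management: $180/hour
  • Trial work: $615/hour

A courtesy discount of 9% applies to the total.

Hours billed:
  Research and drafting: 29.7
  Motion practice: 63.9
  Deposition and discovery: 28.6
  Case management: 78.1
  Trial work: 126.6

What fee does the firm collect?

Research and drafting: 29.7 × $360 = $10,692.00
Motion practice: 63.9 × $370 = $23,643.00
Deposition and discovery: 28.6 × $370 = $10,582.00
Case management: 78.1 × $180 = $14,058.00
Trial work: 126.6 × $615 = $77,859.00
Subtotal: $136,834.00
Less 9% discount: −$12,315.06
Total: $136,834.00 − $12,315.06 = $124,518.94

$124,518.94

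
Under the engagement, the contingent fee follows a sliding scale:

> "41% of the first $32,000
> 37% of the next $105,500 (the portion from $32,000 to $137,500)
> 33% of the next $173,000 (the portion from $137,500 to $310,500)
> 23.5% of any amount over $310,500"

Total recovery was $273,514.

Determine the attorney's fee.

First $32,000 at 41% = $13,120.00
Next $105,500 at 37% = $39,035.00
Remaining $136,014 at 33% = $44,884.62
Fee: $13,120.00 + $39,035.00 + $44,884.62 = $97,039.62

$97,039.62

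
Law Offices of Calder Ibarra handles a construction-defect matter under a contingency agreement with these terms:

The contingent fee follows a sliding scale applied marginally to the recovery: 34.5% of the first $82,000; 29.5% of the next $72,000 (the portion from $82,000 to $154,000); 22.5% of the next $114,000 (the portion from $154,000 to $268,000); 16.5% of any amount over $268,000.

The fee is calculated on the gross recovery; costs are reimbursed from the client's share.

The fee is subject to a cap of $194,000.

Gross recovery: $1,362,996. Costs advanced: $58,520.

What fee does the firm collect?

$194,000.00

Fee base is the gross recovery, $1,362,996; costs are reimbursed separately.
First $82,000 at 34.5% = $28,290.00
Next $72,000 at 29.5% = $21,240.00
Next $114,000 at 22.5% = $25,650.00
Remaining $1,094,996 at 16.5% = $180,674.34
Fee: $28,290.00 + $21,240.00 + $25,650.00 + $180,674.34 = $255,854.34
$255,854.34 exceeds the $194,000 cap, so the fee is capped at $194,000.00.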